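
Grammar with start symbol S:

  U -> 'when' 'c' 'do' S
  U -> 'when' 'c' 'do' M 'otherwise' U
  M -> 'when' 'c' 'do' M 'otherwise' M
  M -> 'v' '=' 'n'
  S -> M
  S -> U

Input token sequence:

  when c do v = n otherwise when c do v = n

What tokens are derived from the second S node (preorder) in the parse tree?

v = n

[S [U when c do [M v = n] otherwise [U when c do [S [M v = n]]]]]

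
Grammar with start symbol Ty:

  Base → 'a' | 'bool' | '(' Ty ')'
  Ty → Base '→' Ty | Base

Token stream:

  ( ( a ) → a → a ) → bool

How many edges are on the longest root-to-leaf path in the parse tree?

6

[Ty [Base ( [Ty [Base ( [Ty [Base a]] )] → [Ty [Base a] → [Ty [Base a]]]] )] → [Ty [Base bool]]]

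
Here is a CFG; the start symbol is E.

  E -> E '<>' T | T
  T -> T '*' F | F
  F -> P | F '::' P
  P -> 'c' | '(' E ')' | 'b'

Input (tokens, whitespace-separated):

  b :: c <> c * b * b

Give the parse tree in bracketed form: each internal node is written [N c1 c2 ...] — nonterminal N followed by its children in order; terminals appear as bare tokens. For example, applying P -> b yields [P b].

E
E <> T
T <> T
F <> T
F :: P <> T
P :: P <> T
b :: P <> T
b :: c <> T
b :: c <> T * F
b :: c <> T * F * F
b :: c <> F * F * F
b :: c <> P * F * F
b :: c <> c * F * F
b :: c <> c * P * F
b :: c <> c * b * F
b :: c <> c * b * P
b :: c <> c * b * b

[E [E [T [F [F [P b]] :: [P c]]]] <> [T [T [T [F [P c]]] * [F [P b]]] * [F [P b]]]]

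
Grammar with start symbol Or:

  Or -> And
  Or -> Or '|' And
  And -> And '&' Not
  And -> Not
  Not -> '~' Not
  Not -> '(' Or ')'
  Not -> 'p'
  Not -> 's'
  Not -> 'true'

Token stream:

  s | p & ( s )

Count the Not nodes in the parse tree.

[Or [Or [And [Not s]]] | [And [And [Not p]] & [Not ( [Or [And [Not s]]] )]]]

4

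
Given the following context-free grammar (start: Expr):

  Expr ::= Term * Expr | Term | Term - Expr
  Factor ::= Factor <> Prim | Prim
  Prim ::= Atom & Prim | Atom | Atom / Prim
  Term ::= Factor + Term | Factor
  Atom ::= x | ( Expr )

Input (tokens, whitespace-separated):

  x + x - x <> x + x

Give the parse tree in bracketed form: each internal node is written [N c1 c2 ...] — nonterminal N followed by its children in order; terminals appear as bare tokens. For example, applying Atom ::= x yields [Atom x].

Expr
Term - Expr
Factor + Term - Expr
Prim + Term - Expr
Atom + Term - Expr
x + Term - Expr
x + Factor - Expr
x + Prim - Expr
x + Atom - Expr
x + x - Expr
x + x - Term
x + x - Factor + Term
x + x - Factor <> Prim + Term
x + x - Prim <> Prim + Term
x + x - Atom <> Prim + Term
x + x - x <> Prim + Term
x + x - x <> Atom + Term
x + x - x <> x + Term
x + x - x <> x + Factor
x + x - x <> x + Prim
x + x - x <> x + Atom
x + x - x <> x + x

[Expr [Term [Factor [Prim [Atom x]]] + [Term [Factor [Prim [Atom x]]]]] - [Expr [Term [Factor [Factor [Prim [Atom x]]] <> [Prim [Atom x]]] + [Term [Factor [Prim [Atom x]]]]]]]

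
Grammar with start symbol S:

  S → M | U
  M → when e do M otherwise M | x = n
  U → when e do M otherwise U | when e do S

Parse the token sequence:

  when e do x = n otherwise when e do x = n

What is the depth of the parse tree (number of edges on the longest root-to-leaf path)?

[S [U when e do [M x = n] otherwise [U when e do [S [M x = n]]]]]

5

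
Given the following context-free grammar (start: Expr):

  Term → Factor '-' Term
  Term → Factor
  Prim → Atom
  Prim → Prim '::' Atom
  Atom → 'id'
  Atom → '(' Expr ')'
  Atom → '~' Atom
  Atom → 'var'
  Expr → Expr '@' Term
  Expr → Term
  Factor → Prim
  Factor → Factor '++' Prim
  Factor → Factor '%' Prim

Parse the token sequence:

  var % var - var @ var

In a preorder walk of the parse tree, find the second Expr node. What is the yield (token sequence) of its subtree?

var % var - var

[Expr [Expr [Term [Factor [Factor [Prim [Atom var]]] % [Prim [Atom var]]] - [Term [Factor [Prim [Atom var]]]]]] @ [Term [Factor [Prim [Atom var]]]]]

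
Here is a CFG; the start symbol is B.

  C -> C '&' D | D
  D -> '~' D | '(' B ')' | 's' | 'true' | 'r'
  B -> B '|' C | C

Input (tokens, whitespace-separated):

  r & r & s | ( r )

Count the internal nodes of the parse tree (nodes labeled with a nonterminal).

[B [B [C [C [C [D r]] & [D r]] & [D s]]] | [C [D ( [B [C [D r]]] )]]]

13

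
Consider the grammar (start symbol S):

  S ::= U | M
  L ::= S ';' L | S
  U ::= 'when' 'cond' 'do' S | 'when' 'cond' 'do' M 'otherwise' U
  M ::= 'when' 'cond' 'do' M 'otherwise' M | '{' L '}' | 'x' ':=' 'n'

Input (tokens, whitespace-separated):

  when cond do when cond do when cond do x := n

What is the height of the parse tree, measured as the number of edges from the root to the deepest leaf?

8

[S [U when cond do [S [U when cond do [S [U when cond do [S [M x := n]]]]]]]]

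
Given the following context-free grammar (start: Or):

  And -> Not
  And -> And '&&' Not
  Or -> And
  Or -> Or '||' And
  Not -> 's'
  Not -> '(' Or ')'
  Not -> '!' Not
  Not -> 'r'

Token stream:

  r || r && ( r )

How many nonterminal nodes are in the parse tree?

11

[Or [Or [And [Not r]]] || [And [And [Not r]] && [Not ( [Or [And [Not r]]] )]]]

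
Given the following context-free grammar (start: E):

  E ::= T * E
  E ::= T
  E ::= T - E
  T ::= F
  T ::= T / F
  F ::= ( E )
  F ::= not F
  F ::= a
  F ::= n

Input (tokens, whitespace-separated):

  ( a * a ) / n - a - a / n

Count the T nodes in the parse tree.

[E [T [T [F ( [E [T [F a]] * [E [T [F a]]]] )]] / [F n]] - [E [T [F a]] - [E [T [T [F a]] / [F n]]]]]

7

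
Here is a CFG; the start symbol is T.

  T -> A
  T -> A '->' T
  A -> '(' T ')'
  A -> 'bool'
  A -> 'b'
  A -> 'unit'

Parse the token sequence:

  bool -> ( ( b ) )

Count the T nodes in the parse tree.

[T [A bool] -> [T [A ( [T [A ( [T [A b]] )]] )]]]

4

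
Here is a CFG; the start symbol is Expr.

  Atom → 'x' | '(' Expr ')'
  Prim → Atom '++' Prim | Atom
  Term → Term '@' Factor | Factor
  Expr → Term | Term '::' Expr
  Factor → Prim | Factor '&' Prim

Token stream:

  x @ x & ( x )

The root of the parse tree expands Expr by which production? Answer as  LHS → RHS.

[Expr [Term [Term [Factor [Prim [Atom x]]]] @ [Factor [Factor [Prim [Atom x]]] & [Prim [Atom ( [Expr [Term [Factor [Prim [Atom x]]]]] )]]]]]

Expr → Term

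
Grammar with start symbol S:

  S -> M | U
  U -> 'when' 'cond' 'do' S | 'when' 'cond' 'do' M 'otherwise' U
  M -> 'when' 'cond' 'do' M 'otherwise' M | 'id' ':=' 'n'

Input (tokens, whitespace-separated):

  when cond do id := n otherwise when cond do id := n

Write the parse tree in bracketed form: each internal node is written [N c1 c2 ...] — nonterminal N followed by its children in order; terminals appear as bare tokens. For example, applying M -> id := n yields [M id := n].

[S [U when cond do [M id := n] otherwise [U when cond do [S [M id := n]]]]]

S
U
when cond do M otherwise U
when cond do id := n otherwise U
when cond do id := n otherwise when cond do S
when cond do id := n otherwise when cond do M
when cond do id := n otherwise when cond do id := n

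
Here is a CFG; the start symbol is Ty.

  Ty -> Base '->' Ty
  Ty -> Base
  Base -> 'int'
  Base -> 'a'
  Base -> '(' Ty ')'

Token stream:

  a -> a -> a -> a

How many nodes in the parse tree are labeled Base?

4

[Ty [Base a] -> [Ty [Base a] -> [Ty [Base a] -> [Ty [Base a]]]]]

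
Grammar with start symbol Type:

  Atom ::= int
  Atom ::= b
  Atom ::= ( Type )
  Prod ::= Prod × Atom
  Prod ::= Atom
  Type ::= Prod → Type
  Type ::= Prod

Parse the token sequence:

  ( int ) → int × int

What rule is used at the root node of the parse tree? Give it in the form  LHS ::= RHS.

Type ::= Prod → Type

[Type [Prod [Atom ( [Type [Prod [Atom int]]] )]] → [Type [Prod [Prod [Atom int]] × [Atom int]]]]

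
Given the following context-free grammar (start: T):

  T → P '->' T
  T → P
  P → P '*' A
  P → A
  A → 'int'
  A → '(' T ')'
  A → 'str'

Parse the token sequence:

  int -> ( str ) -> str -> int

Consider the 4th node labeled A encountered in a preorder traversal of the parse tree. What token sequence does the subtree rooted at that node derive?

str

[T [P [A int]] -> [T [P [A ( [T [P [A str]]] )]] -> [T [P [A str]] -> [T [P [A int]]]]]]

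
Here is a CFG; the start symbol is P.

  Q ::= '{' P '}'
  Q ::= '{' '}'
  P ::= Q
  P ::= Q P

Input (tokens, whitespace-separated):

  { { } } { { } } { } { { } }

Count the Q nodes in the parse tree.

7

[P [Q { [P [Q { }]] }] [P [Q { [P [Q { }]] }] [P [Q { }] [P [Q { [P [Q { }]] }]]]]]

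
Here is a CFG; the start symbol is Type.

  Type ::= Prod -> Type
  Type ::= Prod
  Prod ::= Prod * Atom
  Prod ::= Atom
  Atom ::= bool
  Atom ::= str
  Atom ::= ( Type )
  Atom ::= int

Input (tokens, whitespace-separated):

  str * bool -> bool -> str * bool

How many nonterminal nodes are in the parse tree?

13

[Type [Prod [Prod [Atom str]] * [Atom bool]] -> [Type [Prod [Atom bool]] -> [Type [Prod [Prod [Atom str]] * [Atom bool]]]]]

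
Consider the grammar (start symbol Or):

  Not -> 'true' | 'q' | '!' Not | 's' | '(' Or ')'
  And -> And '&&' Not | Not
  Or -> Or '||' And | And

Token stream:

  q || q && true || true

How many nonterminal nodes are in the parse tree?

11

[Or [Or [Or [And [Not q]]] || [And [And [Not q]] && [Not true]]] || [And [Not true]]]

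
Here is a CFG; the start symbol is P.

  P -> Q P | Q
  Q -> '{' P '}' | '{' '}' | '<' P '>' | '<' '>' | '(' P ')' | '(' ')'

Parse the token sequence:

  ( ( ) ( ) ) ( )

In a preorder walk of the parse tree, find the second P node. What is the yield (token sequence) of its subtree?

[P [Q ( [P [Q ( )] [P [Q ( )]]] )] [P [Q ( )]]]

( ) ( )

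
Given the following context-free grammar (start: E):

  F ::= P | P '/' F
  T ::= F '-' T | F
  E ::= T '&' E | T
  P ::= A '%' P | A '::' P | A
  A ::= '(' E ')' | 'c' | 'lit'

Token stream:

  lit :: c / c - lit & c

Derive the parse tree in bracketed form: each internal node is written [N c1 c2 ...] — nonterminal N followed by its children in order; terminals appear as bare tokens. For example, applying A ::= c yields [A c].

E
T & E
F - T & E
P / F - T & E
A :: P / F - T & E
lit :: P / F - T & E
lit :: A / F - T & E
lit :: c / F - T & E
lit :: c / P - T & E
lit :: c / A - T & E
lit :: c / c - T & E
lit :: c / c - F & E
lit :: c / c - P & E
lit :: c / c - A & E
lit :: c / c - lit & E
lit :: c / c - lit & T
lit :: c / c - lit & F
lit :: c / c - lit & P
lit :: c / c - lit & A
lit :: c / c - lit & c

[E [T [F [P [A lit] :: [P [A c]]] / [F [P [A c]]]] - [T [F [P [A lit]]]]] & [E [T [F [P [A c]]]]]]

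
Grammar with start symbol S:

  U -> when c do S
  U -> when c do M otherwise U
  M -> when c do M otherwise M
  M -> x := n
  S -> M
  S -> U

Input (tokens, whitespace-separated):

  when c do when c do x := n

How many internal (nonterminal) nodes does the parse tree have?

[S [U when c do [S [U when c do [S [M x := n]]]]]]

6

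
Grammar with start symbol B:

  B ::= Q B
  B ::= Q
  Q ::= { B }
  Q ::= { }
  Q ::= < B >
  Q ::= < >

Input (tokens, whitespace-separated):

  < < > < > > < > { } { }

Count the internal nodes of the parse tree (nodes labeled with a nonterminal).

12

[B [Q < [B [Q < >] [B [Q < >]]] >] [B [Q < >] [B [Q { }] [B [Q { }]]]]]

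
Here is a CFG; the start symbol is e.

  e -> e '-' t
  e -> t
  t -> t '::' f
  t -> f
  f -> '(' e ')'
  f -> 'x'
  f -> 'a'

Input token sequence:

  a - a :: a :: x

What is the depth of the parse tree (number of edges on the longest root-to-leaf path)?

[e [e [t [f a]]] - [t [t [t [f a]] :: [f a]] :: [f x]]]

5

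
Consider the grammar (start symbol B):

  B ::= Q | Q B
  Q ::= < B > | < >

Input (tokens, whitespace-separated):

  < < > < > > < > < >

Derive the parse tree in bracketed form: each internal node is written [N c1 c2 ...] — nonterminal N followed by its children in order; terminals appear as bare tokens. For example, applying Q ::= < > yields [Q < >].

B
Q B
< B > B
< Q B > B
< < > B > B
< < > Q > B
< < > < > > B
< < > < > > Q B
< < > < > > < > B
< < > < > > < > Q
< < > < > > < > < >

[B [Q < [B [Q < >] [B [Q < >]]] >] [B [Q < >] [B [Q < >]]]]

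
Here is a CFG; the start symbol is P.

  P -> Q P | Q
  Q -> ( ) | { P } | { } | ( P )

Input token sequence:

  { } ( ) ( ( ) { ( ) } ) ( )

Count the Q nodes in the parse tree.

7

[P [Q { }] [P [Q ( )] [P [Q ( [P [Q ( )] [P [Q { [P [Q ( )]] }]]] )] [P [Q ( )]]]]]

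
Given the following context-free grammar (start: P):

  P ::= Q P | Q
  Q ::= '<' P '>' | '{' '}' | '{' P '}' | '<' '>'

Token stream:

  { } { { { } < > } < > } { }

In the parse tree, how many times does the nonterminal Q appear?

[P [Q { }] [P [Q { [P [Q { [P [Q { }] [P [Q < >]]] }] [P [Q < >]]] }] [P [Q { }]]]]

7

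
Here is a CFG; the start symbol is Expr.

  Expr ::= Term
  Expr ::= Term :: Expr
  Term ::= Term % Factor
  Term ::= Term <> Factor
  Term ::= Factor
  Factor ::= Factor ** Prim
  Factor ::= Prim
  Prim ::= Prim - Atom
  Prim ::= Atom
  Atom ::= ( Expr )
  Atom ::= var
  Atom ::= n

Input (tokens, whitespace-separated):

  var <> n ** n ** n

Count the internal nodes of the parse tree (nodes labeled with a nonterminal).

15

[Expr [Term [Term [Factor [Prim [Atom var]]]] <> [Factor [Factor [Factor [Prim [Atom n]]] ** [Prim [Atom n]]] ** [Prim [Atom n]]]]]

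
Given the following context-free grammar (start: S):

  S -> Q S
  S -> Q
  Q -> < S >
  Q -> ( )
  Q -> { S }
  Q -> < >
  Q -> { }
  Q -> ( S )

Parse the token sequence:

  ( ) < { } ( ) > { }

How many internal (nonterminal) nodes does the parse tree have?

[S [Q ( )] [S [Q < [S [Q { }] [S [Q ( )]]] >] [S [Q { }]]]]

10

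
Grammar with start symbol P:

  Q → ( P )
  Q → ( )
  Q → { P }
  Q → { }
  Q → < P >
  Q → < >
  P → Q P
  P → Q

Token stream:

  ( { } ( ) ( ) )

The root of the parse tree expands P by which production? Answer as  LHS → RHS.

P → Q

[P [Q ( [P [Q { }] [P [Q ( )] [P [Q ( )]]]] )]]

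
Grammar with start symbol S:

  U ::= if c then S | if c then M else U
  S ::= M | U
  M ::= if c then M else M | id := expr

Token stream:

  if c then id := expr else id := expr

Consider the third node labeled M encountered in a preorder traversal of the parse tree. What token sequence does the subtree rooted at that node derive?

[S [M if c then [M id := expr] else [M id := expr]]]

id := expr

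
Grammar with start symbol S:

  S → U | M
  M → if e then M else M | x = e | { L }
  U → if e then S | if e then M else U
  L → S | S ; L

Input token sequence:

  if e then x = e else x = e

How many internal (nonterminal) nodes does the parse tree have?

4

[S [M if e then [M x = e] else [M x = e]]]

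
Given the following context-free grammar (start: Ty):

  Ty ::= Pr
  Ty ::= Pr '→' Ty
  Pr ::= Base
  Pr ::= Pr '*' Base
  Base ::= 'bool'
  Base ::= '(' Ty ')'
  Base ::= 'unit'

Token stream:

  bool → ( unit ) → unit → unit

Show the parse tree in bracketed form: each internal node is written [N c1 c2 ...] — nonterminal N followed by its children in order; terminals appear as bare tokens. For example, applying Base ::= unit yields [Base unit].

Ty
Pr → Ty
Base → Ty
bool → Ty
bool → Pr → Ty
bool → Base → Ty
bool → ( Ty ) → Ty
bool → ( Pr ) → Ty
bool → ( Base ) → Ty
bool → ( unit ) → Ty
bool → ( unit ) → Pr → Ty
bool → ( unit ) → Base → Ty
bool → ( unit ) → unit → Ty
bool → ( unit ) → unit → Pr
bool → ( unit ) → unit → Base
bool → ( unit ) → unit → unit

[Ty [Pr [Base bool]] → [Ty [Pr [Base ( [Ty [Pr [Base unit]]] )]] → [Ty [Pr [Base unit]] → [Ty [Pr [Base unit]]]]]]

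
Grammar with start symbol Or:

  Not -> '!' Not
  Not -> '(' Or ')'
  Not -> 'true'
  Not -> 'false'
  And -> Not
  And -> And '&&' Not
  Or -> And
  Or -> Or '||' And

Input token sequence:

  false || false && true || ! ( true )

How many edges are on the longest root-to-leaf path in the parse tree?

[Or [Or [Or [And [Not false]]] || [And [And [Not false]] && [Not true]]] || [And [Not ! [Not ( [Or [And [Not true]]] )]]]]

7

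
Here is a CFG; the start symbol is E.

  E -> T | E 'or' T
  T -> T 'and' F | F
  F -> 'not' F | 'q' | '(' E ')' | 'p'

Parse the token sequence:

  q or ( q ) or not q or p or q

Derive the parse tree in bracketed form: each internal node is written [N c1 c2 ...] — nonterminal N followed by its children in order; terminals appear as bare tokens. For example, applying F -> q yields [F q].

E
E or T
E or T or T
E or T or T or T
E or T or T or T or T
T or T or T or T or T
F or T or T or T or T
q or T or T or T or T
q or F or T or T or T
q or ( E ) or T or T or T
q or ( T ) or T or T or T
q or ( F ) or T or T or T
q or ( q ) or T or T or T
q or ( q ) or F or T or T
q or ( q ) or not F or T or T
q or ( q ) or not q or T or T
q or ( q ) or not q or F or T
q or ( q ) or not q or p or T
q or ( q ) or not q or p or F
q or ( q ) or not q or p or q

[E [E [E [E [E [T [F q]]] or [T [F ( [E [T [F q]]] )]]] or [T [F not [F q]]]] or [T [F p]]] or [T [F q]]]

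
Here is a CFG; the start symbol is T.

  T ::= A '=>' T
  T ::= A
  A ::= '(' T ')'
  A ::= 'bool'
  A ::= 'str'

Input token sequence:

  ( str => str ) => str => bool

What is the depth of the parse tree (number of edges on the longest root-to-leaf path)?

5

[T [A ( [T [A str] => [T [A str]]] )] => [T [A str] => [T [A bool]]]]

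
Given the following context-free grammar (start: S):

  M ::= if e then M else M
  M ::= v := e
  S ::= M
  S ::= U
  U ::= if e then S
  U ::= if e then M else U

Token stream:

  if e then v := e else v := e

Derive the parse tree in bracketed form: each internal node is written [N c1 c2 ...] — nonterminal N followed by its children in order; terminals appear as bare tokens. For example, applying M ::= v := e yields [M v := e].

S
M
if e then M else M
if e then v := e else M
if e then v := e else v := e

[S [M if e then [M v := e] else [M v := e]]]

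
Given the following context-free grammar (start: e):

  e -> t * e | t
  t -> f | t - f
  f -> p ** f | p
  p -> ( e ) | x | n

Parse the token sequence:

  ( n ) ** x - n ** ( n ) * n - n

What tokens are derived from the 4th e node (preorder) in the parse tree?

n - n

[e [t [t [f [p ( [e [t [f [p n]]]] )] ** [f [p x]]]] - [f [p n] ** [f [p ( [e [t [f [p n]]]] )]]]] * [e [t [t [f [p n]]] - [f [p n]]]]]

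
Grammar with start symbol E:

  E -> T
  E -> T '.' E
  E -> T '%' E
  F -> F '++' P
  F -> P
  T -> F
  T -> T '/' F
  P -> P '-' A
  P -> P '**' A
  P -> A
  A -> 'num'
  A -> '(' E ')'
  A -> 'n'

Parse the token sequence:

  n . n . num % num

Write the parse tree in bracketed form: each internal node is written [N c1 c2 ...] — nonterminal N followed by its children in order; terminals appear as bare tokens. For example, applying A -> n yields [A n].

E
T . E
F . E
P . E
A . E
n . E
n . T . E
n . F . E
n . P . E
n . A . E
n . n . E
n . n . T % E
n . n . F % E
n . n . P % E
n . n . A % E
n . n . num % E
n . n . num % T
n . n . num % F
n . n . num % P
n . n . num % A
n . n . num % num

[E [T [F [P [A n]]]] . [E [T [F [P [A n]]]] . [E [T [F [P [A num]]]] % [E [T [F [P [A num]]]]]]]]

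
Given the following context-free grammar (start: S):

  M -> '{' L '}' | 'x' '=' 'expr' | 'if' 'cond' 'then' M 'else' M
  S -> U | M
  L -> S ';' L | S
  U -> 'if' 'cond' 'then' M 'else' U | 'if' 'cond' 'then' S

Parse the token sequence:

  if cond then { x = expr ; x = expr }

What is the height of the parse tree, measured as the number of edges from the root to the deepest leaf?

[S [U if cond then [S [M { [L [S [M x = expr]] ; [L [S [M x = expr]]]] }]]]]

8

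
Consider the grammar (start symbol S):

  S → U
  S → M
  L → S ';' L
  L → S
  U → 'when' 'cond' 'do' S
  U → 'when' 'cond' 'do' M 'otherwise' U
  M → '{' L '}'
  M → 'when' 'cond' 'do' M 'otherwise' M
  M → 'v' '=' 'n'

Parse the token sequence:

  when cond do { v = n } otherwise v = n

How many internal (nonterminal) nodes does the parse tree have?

[S [M when cond do [M { [L [S [M v = n]]] }] otherwise [M v = n]]]

7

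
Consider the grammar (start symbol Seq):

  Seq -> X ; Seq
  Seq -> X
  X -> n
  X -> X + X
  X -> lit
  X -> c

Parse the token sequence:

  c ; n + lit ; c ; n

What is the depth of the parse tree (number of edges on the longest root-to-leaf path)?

[Seq [X c] ; [Seq [X [X n] + [X lit]] ; [Seq [X c] ; [Seq [X n]]]]]

5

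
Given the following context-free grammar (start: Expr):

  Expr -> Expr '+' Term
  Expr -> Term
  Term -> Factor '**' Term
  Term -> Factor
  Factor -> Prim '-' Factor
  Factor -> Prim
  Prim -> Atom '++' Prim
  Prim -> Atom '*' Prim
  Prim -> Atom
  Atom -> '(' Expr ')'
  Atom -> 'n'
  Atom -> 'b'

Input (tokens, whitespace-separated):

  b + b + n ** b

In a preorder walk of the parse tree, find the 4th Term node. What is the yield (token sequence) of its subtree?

[Expr [Expr [Expr [Term [Factor [Prim [Atom b]]]]] + [Term [Factor [Prim [Atom b]]]]] + [Term [Factor [Prim [Atom n]]] ** [Term [Factor [Prim [Atom b]]]]]]

b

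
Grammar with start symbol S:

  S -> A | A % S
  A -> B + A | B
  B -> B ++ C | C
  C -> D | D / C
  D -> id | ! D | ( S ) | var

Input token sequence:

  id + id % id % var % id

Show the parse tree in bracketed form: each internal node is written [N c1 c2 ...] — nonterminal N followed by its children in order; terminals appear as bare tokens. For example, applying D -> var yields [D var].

[S [A [B [C [D id]]] + [A [B [C [D id]]]]] % [S [A [B [C [D id]]]] % [S [A [B [C [D var]]]] % [S [A [B [C [D id]]]]]]]]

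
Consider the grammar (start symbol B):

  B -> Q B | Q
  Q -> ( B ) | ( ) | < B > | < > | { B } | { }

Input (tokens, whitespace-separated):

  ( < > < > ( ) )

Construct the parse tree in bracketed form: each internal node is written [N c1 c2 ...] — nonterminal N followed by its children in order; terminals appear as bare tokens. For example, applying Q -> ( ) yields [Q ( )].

B
Q
( B )
( Q B )
( < > B )
( < > Q B )
( < > < > B )
( < > < > Q )
( < > < > ( ) )

[B [Q ( [B [Q < >] [B [Q < >] [B [Q ( )]]]] )]]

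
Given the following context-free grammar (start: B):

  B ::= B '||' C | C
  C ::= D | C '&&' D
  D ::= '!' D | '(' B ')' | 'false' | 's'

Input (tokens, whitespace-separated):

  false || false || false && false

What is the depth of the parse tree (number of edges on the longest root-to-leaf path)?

5

[B [B [B [C [D false]]] || [C [D false]]] || [C [C [D false]] && [D false]]]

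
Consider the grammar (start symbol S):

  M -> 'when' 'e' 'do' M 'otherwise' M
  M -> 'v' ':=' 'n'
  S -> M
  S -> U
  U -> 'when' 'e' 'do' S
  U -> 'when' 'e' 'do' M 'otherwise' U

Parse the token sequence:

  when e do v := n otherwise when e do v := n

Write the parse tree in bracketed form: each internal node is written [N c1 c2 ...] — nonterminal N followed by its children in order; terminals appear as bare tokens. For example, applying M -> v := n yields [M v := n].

S
U
when e do M otherwise U
when e do v := n otherwise U
when e do v := n otherwise when e do S
when e do v := n otherwise when e do M
when e do v := n otherwise when e do v := n

[S [U when e do [M v := n] otherwise [U when e do [S [M v := n]]]]]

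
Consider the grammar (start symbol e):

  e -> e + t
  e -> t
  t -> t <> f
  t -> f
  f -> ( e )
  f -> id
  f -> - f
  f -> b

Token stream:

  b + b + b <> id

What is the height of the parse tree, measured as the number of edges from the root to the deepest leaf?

5

[e [e [e [t [f b]]] + [t [f b]]] + [t [t [f b]] <> [f id]]]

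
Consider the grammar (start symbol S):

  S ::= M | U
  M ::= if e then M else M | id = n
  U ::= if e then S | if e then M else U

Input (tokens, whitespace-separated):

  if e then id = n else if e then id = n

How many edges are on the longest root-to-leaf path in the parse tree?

[S [U if e then [M id = n] else [U if e then [S [M id = n]]]]]

5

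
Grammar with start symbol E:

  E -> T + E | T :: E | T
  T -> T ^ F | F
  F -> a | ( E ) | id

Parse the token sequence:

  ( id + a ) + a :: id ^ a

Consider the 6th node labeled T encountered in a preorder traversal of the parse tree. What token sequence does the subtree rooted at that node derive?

[E [T [F ( [E [T [F id]] + [E [T [F a]]]] )]] + [E [T [F a]] :: [E [T [T [F id]] ^ [F a]]]]]

id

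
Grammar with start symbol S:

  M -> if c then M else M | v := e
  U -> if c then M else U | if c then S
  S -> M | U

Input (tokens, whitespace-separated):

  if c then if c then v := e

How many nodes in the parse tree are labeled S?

3

[S [U if c then [S [U if c then [S [M v := e]]]]]]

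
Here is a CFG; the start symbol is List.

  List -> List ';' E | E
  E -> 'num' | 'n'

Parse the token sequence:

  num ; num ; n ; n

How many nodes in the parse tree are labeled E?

4

[List [List [List [List [E num]] ; [E num]] ; [E n]] ; [E n]]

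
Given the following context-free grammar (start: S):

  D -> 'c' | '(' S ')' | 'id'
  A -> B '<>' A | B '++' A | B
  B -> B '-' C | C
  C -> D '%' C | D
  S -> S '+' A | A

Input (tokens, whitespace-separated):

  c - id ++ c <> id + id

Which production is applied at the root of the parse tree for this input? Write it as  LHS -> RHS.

S -> S '+' A

[S [S [A [B [B [C [D c]]] - [C [D id]]] ++ [A [B [C [D c]]] <> [A [B [C [D id]]]]]]] + [A [B [C [D id]]]]]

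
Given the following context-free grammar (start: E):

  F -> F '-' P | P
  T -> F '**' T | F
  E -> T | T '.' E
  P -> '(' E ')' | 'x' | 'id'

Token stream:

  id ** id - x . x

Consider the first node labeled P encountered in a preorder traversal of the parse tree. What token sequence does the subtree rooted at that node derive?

id

[E [T [F [P id]] ** [T [F [F [P id]] - [P x]]]] . [E [T [F [P x]]]]]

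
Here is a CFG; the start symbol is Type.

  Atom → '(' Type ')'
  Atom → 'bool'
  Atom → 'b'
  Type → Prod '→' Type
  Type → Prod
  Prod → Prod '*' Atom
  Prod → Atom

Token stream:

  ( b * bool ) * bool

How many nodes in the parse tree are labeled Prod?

4

[Type [Prod [Prod [Atom ( [Type [Prod [Prod [Atom b]] * [Atom bool]]] )]] * [Atom bool]]]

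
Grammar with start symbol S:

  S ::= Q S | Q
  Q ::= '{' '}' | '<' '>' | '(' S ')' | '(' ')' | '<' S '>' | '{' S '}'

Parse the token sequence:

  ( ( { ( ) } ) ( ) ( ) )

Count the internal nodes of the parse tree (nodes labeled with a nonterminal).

[S [Q ( [S [Q ( [S [Q { [S [Q ( )]] }]] )] [S [Q ( )] [S [Q ( )]]]] )]]

12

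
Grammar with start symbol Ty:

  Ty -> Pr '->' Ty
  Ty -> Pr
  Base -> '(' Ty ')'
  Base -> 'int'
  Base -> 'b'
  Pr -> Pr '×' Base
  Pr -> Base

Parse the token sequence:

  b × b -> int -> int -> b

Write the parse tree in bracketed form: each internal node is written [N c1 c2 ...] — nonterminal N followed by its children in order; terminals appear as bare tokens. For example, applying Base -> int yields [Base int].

[Ty [Pr [Pr [Base b]] × [Base b]] -> [Ty [Pr [Base int]] -> [Ty [Pr [Base int]] -> [Ty [Pr [Base b]]]]]]

Ty
Pr -> Ty
Pr × Base -> Ty
Base × Base -> Ty
b × Base -> Ty
b × b -> Ty
b × b -> Pr -> Ty
b × b -> Base -> Ty
b × b -> int -> Ty
b × b -> int -> Pr -> Ty
b × b -> int -> Base -> Ty
b × b -> int -> int -> Ty
b × b -> int -> int -> Pr
b × b -> int -> int -> Base
b × b -> int -> int -> b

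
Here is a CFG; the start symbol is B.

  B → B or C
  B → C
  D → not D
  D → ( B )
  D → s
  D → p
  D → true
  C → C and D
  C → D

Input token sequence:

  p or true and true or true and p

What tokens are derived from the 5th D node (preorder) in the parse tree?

p

[B [B [B [C [D p]]] or [C [C [D true]] and [D true]]] or [C [C [D true]] and [D p]]]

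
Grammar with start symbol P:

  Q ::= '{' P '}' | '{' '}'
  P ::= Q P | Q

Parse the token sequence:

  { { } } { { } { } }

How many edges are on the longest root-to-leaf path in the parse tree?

6

[P [Q { [P [Q { }]] }] [P [Q { [P [Q { }] [P [Q { }]]] }]]]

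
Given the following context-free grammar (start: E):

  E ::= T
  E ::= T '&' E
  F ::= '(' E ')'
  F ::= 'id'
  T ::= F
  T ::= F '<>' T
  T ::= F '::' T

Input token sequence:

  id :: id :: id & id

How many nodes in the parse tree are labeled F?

4

[E [T [F id] :: [T [F id] :: [T [F id]]]] & [E [T [F id]]]]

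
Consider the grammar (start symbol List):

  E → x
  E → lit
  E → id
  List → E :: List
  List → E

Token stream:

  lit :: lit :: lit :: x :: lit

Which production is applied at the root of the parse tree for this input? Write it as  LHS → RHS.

[List [E lit] :: [List [E lit] :: [List [E lit] :: [List [E x] :: [List [E lit]]]]]]

List → E :: List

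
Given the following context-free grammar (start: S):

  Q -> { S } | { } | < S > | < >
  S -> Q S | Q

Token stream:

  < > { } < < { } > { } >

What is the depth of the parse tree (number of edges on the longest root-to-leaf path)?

[S [Q < >] [S [Q { }] [S [Q < [S [Q < [S [Q { }]] >] [S [Q { }]]] >]]]]

8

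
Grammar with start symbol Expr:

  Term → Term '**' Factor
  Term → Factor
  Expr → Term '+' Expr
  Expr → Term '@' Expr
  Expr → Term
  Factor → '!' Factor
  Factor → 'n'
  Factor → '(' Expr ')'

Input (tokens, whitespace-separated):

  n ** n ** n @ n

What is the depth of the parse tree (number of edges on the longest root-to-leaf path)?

[Expr [Term [Term [Term [Factor n]] ** [Factor n]] ** [Factor n]] @ [Expr [Term [Factor n]]]]

5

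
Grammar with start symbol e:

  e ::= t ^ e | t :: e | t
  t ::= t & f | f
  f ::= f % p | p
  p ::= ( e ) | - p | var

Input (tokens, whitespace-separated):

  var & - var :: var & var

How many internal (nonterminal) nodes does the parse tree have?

[e [t [t [f [p var]]] & [f [p - [p var]]]] :: [e [t [t [f [p var]]] & [f [p var]]]]]

15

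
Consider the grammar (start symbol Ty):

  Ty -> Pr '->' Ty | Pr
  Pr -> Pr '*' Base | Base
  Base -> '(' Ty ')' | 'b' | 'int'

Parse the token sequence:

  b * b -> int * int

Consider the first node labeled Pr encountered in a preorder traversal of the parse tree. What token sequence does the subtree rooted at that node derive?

b * b

[Ty [Pr [Pr [Base b]] * [Base b]] -> [Ty [Pr [Pr [Base int]] * [Base int]]]]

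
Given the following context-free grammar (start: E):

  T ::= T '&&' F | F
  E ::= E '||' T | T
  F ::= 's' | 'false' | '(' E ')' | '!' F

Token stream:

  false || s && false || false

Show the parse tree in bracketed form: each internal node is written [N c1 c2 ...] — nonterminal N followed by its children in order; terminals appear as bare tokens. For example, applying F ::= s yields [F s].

E
E || T
E || T || T
T || T || T
F || T || T
false || T || T
false || T && F || T
false || F && F || T
false || s && F || T
false || s && false || T
false || s && false || F
false || s && false || false

[E [E [E [T [F false]]] || [T [T [F s]] && [F false]]] || [T [F false]]]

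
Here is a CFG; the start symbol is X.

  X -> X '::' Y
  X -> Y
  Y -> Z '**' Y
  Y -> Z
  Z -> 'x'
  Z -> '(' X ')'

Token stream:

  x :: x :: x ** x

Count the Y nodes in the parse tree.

4

[X [X [X [Y [Z x]]] :: [Y [Z x]]] :: [Y [Z x] ** [Y [Z x]]]]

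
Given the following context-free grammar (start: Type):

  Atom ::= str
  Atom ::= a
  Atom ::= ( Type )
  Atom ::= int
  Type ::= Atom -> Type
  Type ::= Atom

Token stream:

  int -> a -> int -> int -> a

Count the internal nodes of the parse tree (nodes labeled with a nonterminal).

10

[Type [Atom int] -> [Type [Atom a] -> [Type [Atom int] -> [Type [Atom int] -> [Type [Atom a]]]]]]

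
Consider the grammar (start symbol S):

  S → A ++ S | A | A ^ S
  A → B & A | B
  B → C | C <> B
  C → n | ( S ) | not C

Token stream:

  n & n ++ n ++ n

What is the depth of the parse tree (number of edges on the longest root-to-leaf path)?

[S [A [B [C n]] & [A [B [C n]]]] ++ [S [A [B [C n]]] ++ [S [A [B [C n]]]]]]

6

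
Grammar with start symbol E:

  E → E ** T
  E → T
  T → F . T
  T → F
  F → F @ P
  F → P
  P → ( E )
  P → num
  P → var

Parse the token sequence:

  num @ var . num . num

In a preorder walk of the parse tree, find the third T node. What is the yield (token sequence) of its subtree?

num

[E [T [F [F [P num]] @ [P var]] . [T [F [P num]] . [T [F [P num]]]]]]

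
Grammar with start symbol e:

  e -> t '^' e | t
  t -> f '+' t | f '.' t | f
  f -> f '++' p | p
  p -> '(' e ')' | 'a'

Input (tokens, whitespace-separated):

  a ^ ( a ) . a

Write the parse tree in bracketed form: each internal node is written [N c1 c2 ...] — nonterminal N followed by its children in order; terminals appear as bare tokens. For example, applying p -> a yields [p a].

[e [t [f [p a]]] ^ [e [t [f [p ( [e [t [f [p a]]]] )]] . [t [f [p a]]]]]]

e
t ^ e
f ^ e
p ^ e
a ^ e
a ^ t
a ^ f . t
a ^ p . t
a ^ ( e ) . t
a ^ ( t ) . t
a ^ ( f ) . t
a ^ ( p ) . t
a ^ ( a ) . t
a ^ ( a ) . f
a ^ ( a ) . p
a ^ ( a ) . a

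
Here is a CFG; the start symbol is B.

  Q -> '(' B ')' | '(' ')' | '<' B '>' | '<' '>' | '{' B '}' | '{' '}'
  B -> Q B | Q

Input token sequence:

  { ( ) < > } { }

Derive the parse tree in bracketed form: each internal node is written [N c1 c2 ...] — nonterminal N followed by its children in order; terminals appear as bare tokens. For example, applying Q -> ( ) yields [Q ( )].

B
Q B
{ B } B
{ Q B } B
{ ( ) B } B
{ ( ) Q } B
{ ( ) < > } B
{ ( ) < > } Q
{ ( ) < > } { }

[B [Q { [B [Q ( )] [B [Q < >]]] }] [B [Q { }]]]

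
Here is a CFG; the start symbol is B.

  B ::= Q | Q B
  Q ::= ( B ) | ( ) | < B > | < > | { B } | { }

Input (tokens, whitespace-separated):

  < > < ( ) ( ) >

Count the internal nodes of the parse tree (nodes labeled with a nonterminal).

8

[B [Q < >] [B [Q < [B [Q ( )] [B [Q ( )]]] >]]]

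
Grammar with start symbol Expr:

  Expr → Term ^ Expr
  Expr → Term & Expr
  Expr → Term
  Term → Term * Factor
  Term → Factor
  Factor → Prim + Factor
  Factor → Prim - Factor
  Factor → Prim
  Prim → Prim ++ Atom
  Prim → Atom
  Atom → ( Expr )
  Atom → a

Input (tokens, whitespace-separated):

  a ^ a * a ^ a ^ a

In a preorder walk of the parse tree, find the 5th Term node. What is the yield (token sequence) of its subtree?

[Expr [Term [Factor [Prim [Atom a]]]] ^ [Expr [Term [Term [Factor [Prim [Atom a]]]] * [Factor [Prim [Atom a]]]] ^ [Expr [Term [Factor [Prim [Atom a]]]] ^ [Expr [Term [Factor [Prim [Atom a]]]]]]]]

a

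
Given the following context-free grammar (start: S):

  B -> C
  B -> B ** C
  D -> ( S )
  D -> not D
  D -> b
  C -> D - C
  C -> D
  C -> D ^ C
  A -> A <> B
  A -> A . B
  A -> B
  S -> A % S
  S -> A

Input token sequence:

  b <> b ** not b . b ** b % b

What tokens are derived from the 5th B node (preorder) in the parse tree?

b

[S [A [A [A [B [C [D b]]]] <> [B [B [C [D b]]] ** [C [D not [D b]]]]] . [B [B [C [D b]]] ** [C [D b]]]] % [S [A [B [C [D b]]]]]]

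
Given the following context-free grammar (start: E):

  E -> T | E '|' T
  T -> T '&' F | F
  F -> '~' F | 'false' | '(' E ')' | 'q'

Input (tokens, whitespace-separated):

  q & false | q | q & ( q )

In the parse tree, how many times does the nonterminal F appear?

[E [E [E [T [T [F q]] & [F false]]] | [T [F q]]] | [T [T [F q]] & [F ( [E [T [F q]]] )]]]

6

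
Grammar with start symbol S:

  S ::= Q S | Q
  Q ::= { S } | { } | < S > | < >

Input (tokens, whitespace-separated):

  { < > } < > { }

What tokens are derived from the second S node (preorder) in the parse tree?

[S [Q { [S [Q < >]] }] [S [Q < >] [S [Q { }]]]]

< >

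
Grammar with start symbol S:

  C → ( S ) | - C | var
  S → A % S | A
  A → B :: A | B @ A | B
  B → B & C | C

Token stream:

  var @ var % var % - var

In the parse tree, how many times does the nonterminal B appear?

4

[S [A [B [C var]] @ [A [B [C var]]]] % [S [A [B [C var]]] % [S [A [B [C - [C var]]]]]]]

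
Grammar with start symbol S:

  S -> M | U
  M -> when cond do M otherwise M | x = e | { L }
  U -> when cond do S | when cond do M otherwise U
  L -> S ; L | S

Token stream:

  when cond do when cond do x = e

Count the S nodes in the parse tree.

[S [U when cond do [S [U when cond do [S [M x = e]]]]]]

3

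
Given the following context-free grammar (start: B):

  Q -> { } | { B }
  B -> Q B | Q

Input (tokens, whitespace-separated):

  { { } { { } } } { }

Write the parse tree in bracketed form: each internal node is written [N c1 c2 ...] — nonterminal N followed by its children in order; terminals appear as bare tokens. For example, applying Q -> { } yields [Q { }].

[B [Q { [B [Q { }] [B [Q { [B [Q { }]] }]]] }] [B [Q { }]]]

B
Q B
{ B } B
{ Q B } B
{ { } B } B
{ { } Q } B
{ { } { B } } B
{ { } { Q } } B
{ { } { { } } } B
{ { } { { } } } Q
{ { } { { } } } { }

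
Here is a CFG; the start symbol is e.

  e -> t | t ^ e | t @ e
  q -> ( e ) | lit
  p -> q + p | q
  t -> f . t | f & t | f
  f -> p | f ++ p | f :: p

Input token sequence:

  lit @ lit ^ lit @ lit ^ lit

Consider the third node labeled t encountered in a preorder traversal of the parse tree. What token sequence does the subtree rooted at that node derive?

lit

[e [t [f [p [q lit]]]] @ [e [t [f [p [q lit]]]] ^ [e [t [f [p [q lit]]]] @ [e [t [f [p [q lit]]]] ^ [e [t [f [p [q lit]]]]]]]]]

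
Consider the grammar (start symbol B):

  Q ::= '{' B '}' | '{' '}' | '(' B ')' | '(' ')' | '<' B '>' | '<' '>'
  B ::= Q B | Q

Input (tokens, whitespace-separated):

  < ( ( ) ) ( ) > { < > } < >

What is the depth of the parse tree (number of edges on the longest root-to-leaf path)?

6

[B [Q < [B [Q ( [B [Q ( )]] )] [B [Q ( )]]] >] [B [Q { [B [Q < >]] }] [B [Q < >]]]]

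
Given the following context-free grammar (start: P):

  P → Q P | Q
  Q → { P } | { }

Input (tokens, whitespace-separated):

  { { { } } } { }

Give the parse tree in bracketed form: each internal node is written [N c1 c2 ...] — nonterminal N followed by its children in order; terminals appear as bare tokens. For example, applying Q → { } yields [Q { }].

P
Q P
{ P } P
{ Q } P
{ { P } } P
{ { Q } } P
{ { { } } } P
{ { { } } } Q
{ { { } } } { }

[P [Q { [P [Q { [P [Q { }]] }]] }] [P [Q { }]]]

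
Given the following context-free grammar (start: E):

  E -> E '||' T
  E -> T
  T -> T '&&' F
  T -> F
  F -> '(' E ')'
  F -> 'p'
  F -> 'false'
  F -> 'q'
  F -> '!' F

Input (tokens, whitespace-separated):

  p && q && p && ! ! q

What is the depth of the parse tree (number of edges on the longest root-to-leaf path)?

[E [T [T [T [T [F p]] && [F q]] && [F p]] && [F ! [F ! [F q]]]]]

6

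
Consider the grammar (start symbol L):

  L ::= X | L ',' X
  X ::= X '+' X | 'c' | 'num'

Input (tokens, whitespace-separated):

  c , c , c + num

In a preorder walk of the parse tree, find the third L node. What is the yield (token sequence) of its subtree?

[L [L [L [X c]] , [X c]] , [X [X c] + [X num]]]

c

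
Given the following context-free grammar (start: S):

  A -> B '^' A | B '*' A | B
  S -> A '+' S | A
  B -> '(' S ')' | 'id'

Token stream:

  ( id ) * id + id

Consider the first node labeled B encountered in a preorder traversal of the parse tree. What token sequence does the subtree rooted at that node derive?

[S [A [B ( [S [A [B id]]] )] * [A [B id]]] + [S [A [B id]]]]

( id )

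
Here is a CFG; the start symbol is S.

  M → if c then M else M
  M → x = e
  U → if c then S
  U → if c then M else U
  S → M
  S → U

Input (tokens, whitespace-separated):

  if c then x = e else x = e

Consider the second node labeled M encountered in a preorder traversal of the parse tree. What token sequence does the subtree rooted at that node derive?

[S [M if c then [M x = e] else [M x = e]]]

x = e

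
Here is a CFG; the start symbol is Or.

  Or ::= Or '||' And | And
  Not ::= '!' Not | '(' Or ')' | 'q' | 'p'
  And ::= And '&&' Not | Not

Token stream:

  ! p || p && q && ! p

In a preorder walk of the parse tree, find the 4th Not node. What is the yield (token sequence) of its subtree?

q

[Or [Or [And [Not ! [Not p]]]] || [And [And [And [Not p]] && [Not q]] && [Not ! [Not p]]]]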